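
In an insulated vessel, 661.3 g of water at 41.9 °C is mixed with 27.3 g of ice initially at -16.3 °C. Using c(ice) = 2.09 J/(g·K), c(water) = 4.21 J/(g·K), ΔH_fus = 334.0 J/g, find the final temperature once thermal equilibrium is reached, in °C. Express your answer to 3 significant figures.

T_f = 36.8 °C

Heat to bring ice to 0 °C and melt it: q₁ = 27.3×2.09×16.3 + 27.3×334.0 = 10048 J
Heat the water can supply cooling to 0 °C: 661.3×4.21×41.9 = 116653 J > q₁, so all ice melts.
Energy balance: 661.3×4.21×(41.9 − T) = 10048 + 27.3×4.21×(T − 0)
2784.073(41.9 − T) = 10048 + 114.933 T
116653 − 10048 = 2899.006 T
T = 106605 / 2899.006 = 36.77 °C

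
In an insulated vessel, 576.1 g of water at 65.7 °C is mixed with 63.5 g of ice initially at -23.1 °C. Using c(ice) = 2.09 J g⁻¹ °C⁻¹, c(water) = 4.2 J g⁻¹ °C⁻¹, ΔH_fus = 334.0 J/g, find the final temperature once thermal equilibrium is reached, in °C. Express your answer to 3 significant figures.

T_f = 50.1 °C

Heat to bring ice to 0 °C and melt it: q₁ = 63.5×2.09×23.1 + 63.5×334.0 = 24275 J
Heat the water can supply cooling to 0 °C: 576.1×4.2×65.7 = 158969 J > q₁, so all ice melts.
Energy balance: 576.1×4.2×(65.7 − T) = 24275 + 63.5×4.2×(T − 0)
2419.62(65.7 − T) = 24275 + 266.7 T
158969 − 24275 = 2686.32 T
T = 134694 / 2686.32 = 50.14 °C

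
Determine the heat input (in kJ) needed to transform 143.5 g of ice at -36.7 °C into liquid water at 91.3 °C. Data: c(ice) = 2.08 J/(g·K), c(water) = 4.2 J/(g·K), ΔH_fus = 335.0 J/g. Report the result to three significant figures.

q = 114 kJ

q1 (heat ice -36.7→0.0 °C): 143.5 × 2.08 × 36.7 = 10954 J
q2 (melt at 0 °C): 143.5 × 335.0 = 48073 J
q3 (heat water 0.0→91.3 °C): 143.5 × 4.2 × 91.3 = 55027 J
Total: 10954 + 48073 + 55027 = 114054 J = 114 kJ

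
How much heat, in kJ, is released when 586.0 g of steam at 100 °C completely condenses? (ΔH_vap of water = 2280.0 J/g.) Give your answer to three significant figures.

q = 1340 kJ

q = m × ΔH_vap = 586.0 × 2280.0 = 1336000 J = 1340 kJ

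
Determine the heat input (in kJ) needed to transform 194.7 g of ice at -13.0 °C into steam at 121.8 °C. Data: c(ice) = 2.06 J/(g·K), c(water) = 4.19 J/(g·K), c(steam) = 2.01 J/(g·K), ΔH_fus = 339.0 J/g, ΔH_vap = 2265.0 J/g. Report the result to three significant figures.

q = 602 kJ

q1 (heat ice -13.0→0.0 °C): 194.7 × 2.06 × 13.0 = 5214 J
q2 (melt at 0 °C): 194.7 × 339.0 = 66003 J
q3 (heat water 0.0→100.0 °C): 194.7 × 4.19 × 100.0 = 81579 J
q4 (vaporize at 100 °C): 194.7 × 2265.0 = 440996 J
q5 (heat steam 100.0→121.8 °C): 194.7 × 2.01 × 21.8 = 8531 J
Total: 5214 + 66003 + 81579 + 440996 + 8531 = 602323 J = 602 kJ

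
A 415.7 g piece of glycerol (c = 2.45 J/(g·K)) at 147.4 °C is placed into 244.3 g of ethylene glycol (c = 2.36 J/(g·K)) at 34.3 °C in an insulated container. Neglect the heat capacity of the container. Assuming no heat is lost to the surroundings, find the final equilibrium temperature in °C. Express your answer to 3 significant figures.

Heat lost by glycerol = heat gained by ethylene glycol.
(415.7)(2.45)(147.4 − T) = (244.3)(2.36)(T − 34.3)
1018.465 (147.4 − T) = 576.548 (T − 34.3)
150120 − 1018.465 T = 576.548 T − 19776
169896 = 1595.013 T
T = 106.5 °C

T_f = 107 °C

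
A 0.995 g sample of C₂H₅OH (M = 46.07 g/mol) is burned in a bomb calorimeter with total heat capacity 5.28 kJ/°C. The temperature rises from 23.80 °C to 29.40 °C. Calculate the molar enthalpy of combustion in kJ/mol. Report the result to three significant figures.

ΔT = 29.40 − 23.80 = 5.60 °C
q_cal = C_cal × ΔT = 5.28 × 5.60 = 29.568 kJ
n = 0.995 / 46.07 = 0.02160 mol
q_rxn = −q_cal = -29.568 kJ
ΔH = -29.568 / 0.02160 = -1369 kJ/mol

ΔH = -1370 kJ/mol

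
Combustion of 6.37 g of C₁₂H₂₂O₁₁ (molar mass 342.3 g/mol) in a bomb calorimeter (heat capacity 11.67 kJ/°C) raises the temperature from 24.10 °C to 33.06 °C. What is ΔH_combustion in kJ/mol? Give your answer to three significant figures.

ΔT = 33.06 − 24.10 = 8.96 °C
q_cal = C_cal × ΔT = 11.67 × 8.96 = 104.5632 kJ
n = 6.37 / 342.3 = 0.01861 mol
q_rxn = −q_cal = -104.5632 kJ
ΔH = -104.5632 / 0.01861 = -5619 kJ/mol

ΔH = -5620 kJ/mol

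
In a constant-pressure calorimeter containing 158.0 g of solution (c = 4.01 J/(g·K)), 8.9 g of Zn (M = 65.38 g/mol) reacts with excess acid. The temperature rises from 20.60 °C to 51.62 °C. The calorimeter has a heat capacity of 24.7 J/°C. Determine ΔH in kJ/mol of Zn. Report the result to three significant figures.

|ΔT| = |51.62 − 20.60| = 31.02 °C
|q_surr| = (158.0 × 4.01 + 24.7) × 31.02 = 658.28 × 31.02 = 20420 J
n(Zn) = 8.9 / 65.38 = 0.1361 mol
Temperature rose, so q_rxn = −|q_surr| = -20.42 kJ
ΔH = q_rxn / n = -150.0 kJ/mol

ΔH = -150 kJ/mol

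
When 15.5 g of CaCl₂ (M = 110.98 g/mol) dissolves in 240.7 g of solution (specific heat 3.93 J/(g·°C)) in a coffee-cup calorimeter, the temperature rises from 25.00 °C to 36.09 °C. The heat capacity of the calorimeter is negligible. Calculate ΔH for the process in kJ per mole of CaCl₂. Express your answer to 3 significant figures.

|ΔT| = |36.09 − 25.00| = 11.09 °C
|q_surr| = (240.7 × 3.93) × 11.09 = 945.951 × 11.09 = 10490 J
n(CaCl₂) = 15.5 / 110.98 = 0.1397 mol
Temperature rose, so q_rxn = −|q_surr| = -10.49 kJ
ΔH = q_rxn / n = -75.09 kJ/mol

ΔH = -75.1 kJ/mol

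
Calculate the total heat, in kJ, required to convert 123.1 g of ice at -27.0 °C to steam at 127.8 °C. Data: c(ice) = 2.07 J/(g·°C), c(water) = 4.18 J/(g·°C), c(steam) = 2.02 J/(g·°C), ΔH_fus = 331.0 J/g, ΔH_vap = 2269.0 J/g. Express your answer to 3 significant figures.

q = 385 kJ

q1 (heat ice -27.0→0.0 °C): 123.1 × 2.07 × 27.0 = 6880 J
q2 (melt at 0 °C): 123.1 × 331.0 = 40746 J
q3 (heat water 0.0→100.0 °C): 123.1 × 4.18 × 100.0 = 51456 J
q4 (vaporize at 100 °C): 123.1 × 2269.0 = 279314 J
q5 (heat steam 100.0→127.8 °C): 123.1 × 2.02 × 27.8 = 6913 J
Total: 6880 + 40746 + 51456 + 279314 + 6913 = 385309 J = 385 kJ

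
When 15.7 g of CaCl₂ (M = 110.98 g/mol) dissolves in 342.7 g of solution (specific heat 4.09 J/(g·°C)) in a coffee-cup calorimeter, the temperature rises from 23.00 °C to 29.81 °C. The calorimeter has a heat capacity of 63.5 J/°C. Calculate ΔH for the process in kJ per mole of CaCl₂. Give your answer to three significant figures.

ΔH = -70.5 kJ/mol

|ΔT| = |29.81 − 23.00| = 6.81 °C
|q_surr| = (342.7 × 4.09 + 63.5) × 6.81 = 1465.143 × 6.81 = 9978 J
n(CaCl₂) = 15.7 / 110.98 = 0.1415 mol
Temperature rose, so q_rxn = −|q_surr| = -9.978 kJ
ΔH = q_rxn / n = -70.52 kJ/mol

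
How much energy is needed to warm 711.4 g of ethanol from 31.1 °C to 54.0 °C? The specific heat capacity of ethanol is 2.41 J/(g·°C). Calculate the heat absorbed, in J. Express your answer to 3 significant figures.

q = m c ΔT = 711.4 × 2.41 × (54.0 − 31.1)
q = 711.4 × 2.41 × 22.9 = 39260 J

q = 39300 J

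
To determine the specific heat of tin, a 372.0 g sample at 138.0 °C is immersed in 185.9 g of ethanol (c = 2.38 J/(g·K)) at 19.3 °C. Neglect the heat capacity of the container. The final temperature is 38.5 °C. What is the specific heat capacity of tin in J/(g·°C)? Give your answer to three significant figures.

q_gained = (185.9 × 2.38) × (38.5 − 19.3) = 8495 J
q_lost = 372.0 × c × (138.0 − 38.5) = 37014 c
Set equal: c = 8495 / 37014 = 0.230 J/(g·°C)

c = 0.230 J/(g·°C)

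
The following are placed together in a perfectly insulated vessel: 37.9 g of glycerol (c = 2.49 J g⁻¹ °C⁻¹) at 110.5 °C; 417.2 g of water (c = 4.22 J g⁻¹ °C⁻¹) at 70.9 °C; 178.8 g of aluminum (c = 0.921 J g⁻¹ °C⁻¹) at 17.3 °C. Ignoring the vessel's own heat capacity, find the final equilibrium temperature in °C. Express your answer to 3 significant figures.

Σ mᵢcᵢ(T − Tᵢ) = 0  ⇒  T = Σ mᵢcᵢTᵢ / Σ mᵢcᵢ
Σ mᵢcᵢ = 37.9×2.49 + 417.2×4.22 + 178.8×0.921 = 2019.6298
Σ mᵢcᵢTᵢ = 94.371×110.5 + 1760.584×70.9 + 164.6748×17.3 = 138100
T = 138100 / 2019.6298 = 68.38 °C

T_f = 68.4 °C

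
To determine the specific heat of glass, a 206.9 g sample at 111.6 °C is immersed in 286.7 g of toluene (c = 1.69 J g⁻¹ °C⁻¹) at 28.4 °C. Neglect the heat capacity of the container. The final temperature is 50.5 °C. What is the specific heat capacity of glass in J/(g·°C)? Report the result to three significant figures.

q_gained = (286.7 × 1.69) × (50.5 − 28.4) = 10710 J
q_lost = 206.9 × c × (111.6 − 50.5) = 12641.59 c
Set equal: c = 10710 / 12641.59 = 0.847 J/(g·°C)

c = 0.847 J/(g·°C)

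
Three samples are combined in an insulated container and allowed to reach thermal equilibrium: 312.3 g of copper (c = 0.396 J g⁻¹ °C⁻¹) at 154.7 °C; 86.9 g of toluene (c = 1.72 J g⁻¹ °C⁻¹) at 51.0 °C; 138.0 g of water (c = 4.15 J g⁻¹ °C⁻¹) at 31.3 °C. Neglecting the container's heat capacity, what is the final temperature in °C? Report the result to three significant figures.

Σ mᵢcᵢ(T − Tᵢ) = 0  ⇒  T = Σ mᵢcᵢTᵢ / Σ mᵢcᵢ
Σ mᵢcᵢ = 312.3×0.396 + 86.9×1.72 + 138.0×4.15 = 845.8388
Σ mᵢcᵢTᵢ = 123.6708×154.7 + 149.468×51.0 + 572.7×31.3 = 44680
T = 44680 / 845.8388 = 52.82 °C

T_f = 52.8 °C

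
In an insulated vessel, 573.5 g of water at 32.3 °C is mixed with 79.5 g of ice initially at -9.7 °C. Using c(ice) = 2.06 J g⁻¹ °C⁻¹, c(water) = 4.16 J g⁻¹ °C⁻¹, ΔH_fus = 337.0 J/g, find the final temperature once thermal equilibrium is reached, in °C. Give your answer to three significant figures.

Heat to bring ice to 0 °C and melt it: q₁ = 79.5×2.06×9.7 + 79.5×337.0 = 28380 J
Heat the water can supply cooling to 0 °C: 573.5×4.16×32.3 = 77060.0 J > q₁, so all ice melts.
Energy balance: 573.5×4.16×(32.3 − T) = 28380 + 79.5×4.16×(T − 0)
2385.76(32.3 − T) = 28380 + 330.72 T
77060.0 − 28380 = 2716.48 T
T = 48680.0 / 2716.48 = 17.92 °C

T_f = 17.9 °C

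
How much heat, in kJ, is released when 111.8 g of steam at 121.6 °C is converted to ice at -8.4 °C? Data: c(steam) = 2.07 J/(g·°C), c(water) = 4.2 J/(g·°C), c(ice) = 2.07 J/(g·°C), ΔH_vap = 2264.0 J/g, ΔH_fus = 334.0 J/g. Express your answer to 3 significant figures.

q = 344 kJ

q1 (cool steam 121.6→100 °C): 111.8 × 2.07 × 21.6 = 4999 J
q2 (condense at 100 °C): 111.8 × 2264.0 = 253115 J
q3 (cool water 100→0 °C): 111.8 × 4.2 × 100.0 = 46956 J
q4 (freeze at 0 °C): 111.8 × 334.0 = 37341 J
q5 (cool ice 0→-8.4 °C): 111.8 × 2.07 × 8.4 = 1944 J
Total: 4999 + 253115 + 46956 + 37341 + 1944 = 344355 J = 344 kJ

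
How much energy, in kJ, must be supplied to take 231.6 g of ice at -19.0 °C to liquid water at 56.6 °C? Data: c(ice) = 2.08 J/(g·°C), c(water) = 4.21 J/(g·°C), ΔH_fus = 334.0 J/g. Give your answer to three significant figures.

q1 (heat ice -19.0→0.0 °C): 231.6 × 2.08 × 19.0 = 9153 J
q2 (melt at 0 °C): 231.6 × 334.0 = 77354 J
q3 (heat water 0.0→56.6 °C): 231.6 × 4.21 × 56.6 = 55187 J
Total: 9153 + 77354 + 55187 = 141694 J = 142 kJ

q = 142 kJ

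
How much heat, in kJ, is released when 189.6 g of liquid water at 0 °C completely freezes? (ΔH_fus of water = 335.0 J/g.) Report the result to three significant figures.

q = m × ΔH_fus = 189.6 × 335.0 = 63520 J = 63.5 kJ

q = 63.5 kJ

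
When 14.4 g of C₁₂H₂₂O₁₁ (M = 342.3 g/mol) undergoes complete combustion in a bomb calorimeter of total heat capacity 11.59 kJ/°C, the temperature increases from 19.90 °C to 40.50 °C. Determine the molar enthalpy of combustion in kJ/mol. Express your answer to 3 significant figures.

ΔT = 40.50 − 19.90 = 20.60 °C
q_cal = C_cal × ΔT = 11.59 × 20.60 = 238.754 kJ
n = 14.4 / 342.3 = 0.04207 mol
q_rxn = −q_cal = -238.754 kJ
ΔH = -238.754 / 0.04207 = -5675 kJ/mol

ΔH = -5680 kJ/mol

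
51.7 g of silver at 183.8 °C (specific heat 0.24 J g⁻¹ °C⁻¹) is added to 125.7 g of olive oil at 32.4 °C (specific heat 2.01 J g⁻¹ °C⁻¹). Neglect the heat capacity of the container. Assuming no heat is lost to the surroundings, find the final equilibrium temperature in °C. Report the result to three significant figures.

T_f = 39.5 °C

Heat lost by silver = heat gained by olive oil.
(51.7)(0.24)(183.8 − T) = (125.7)(2.01)(T − 32.4)
12.408 (183.8 − T) = 252.657 (T − 32.4)
2280.6 − 12.408 T = 252.657 T − 8186.1
10466.7 = 265.065 T
T = 39.49 °C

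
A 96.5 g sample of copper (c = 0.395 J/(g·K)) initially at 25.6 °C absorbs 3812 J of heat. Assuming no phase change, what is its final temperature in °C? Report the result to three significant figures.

T_f = 126 °C

ΔT = q / (m c) = 3812 / (96.5 × 0.395) = 100.0 °C
T_f = 25.6 + 100.0 = 125.6 °C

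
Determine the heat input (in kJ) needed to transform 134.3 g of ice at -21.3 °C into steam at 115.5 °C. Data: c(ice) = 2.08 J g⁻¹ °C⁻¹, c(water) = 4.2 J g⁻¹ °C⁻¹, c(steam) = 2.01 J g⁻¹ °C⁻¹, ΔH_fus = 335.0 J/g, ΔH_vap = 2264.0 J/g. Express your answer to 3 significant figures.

q = 416 kJ

q1 (heat ice -21.3→0.0 °C): 134.3 × 2.08 × 21.3 = 5950 J
q2 (melt at 0 °C): 134.3 × 335.0 = 44991 J
q3 (heat water 0.0→100.0 °C): 134.3 × 4.2 × 100.0 = 56406 J
q4 (vaporize at 100 °C): 134.3 × 2264.0 = 304055 J
q5 (heat steam 100.0→115.5 °C): 134.3 × 2.01 × 15.5 = 4184 J
Total: 5950 + 44991 + 56406 + 304055 + 4184 = 415586 J = 416 kJ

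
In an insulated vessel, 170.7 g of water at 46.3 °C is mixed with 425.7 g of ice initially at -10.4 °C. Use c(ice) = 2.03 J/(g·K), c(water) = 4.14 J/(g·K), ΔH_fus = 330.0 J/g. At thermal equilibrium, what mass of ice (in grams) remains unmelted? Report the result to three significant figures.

Heat to warm all ice to 0 °C: 425.7×2.03×10.4 = 8987.4 J
Heat released by water cooling to 0 °C: 170.7×4.14×46.3 = 32720 J
32720 J < 8987.4 + 425.7×330.0 = 149468.4 J, so not all ice melts; final T = 0 °C.
Heat left for melting: 32720 − 8987.4 = 23732.6 J
Mass melted = 23732.6 / 330.0 = 71.92 g
Ice remaining = 425.7 − 71.92 = 353.78 g

m_ice remaining = 354 g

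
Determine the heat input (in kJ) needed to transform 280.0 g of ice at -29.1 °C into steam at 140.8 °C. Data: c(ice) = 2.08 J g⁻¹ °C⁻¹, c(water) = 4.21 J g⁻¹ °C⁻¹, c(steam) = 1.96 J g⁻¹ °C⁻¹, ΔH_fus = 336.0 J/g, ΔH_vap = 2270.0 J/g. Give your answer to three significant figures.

q = 887 kJ

q1 (heat ice -29.1→0.0 °C): 280.0 × 2.08 × 29.1 = 16948 J
q2 (melt at 0 °C): 280.0 × 336.0 = 94080 J
q3 (heat water 0.0→100.0 °C): 280.0 × 4.21 × 100.0 = 117880 J
q4 (vaporize at 100 °C): 280.0 × 2270.0 = 635600 J
q5 (heat steam 100.0→140.8 °C): 280.0 × 1.96 × 40.8 = 22391 J
Total: 16948 + 94080 + 117880 + 635600 + 22391 = 886899 J = 887 kJ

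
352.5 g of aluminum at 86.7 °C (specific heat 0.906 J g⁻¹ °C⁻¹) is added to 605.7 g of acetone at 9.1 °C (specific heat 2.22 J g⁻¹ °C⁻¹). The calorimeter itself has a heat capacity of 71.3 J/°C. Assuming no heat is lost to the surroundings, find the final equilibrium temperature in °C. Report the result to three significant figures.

Heat lost by aluminum = heat gained by acetone + calorimeter.
(352.5)(0.906)(86.7 − T) = [(605.7)(2.22) + 71.3](T − 9.1)
319.365 (86.7 − T) = 1415.954 (T − 9.1)
27689 − 319.365 T = 1415.954 T − 12885
40574 = 1735.319 T
T = 23.38 °C

T_f = 23.4 °C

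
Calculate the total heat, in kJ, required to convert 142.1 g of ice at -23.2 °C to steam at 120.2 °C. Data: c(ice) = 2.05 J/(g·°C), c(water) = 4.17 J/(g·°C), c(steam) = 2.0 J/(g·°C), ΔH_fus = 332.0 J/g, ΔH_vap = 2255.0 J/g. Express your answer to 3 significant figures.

q1 (heat ice -23.2→0.0 °C): 142.1 × 2.05 × 23.2 = 6758 J
q2 (melt at 0 °C): 142.1 × 332.0 = 47177 J
q3 (heat water 0.0→100.0 °C): 142.1 × 4.17 × 100.0 = 59256 J
q4 (vaporize at 100 °C): 142.1 × 2255.0 = 320436 J
q5 (heat steam 100.0→120.2 °C): 142.1 × 2.0 × 20.2 = 5741 J
Total: 6758 + 47177 + 59256 + 320436 + 5741 = 439368 J = 439 kJ

q = 439 kJ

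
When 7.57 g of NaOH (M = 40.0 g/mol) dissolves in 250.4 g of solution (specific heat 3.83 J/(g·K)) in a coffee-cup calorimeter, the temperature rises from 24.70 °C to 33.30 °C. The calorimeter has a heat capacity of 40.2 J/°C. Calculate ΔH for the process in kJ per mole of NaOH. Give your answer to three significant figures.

|ΔT| = |33.30 − 24.70| = 8.60 °C
|q_surr| = (250.4 × 3.83 + 40.2) × 8.60 = 999.232 × 8.60 = 8593 J
n(NaOH) = 7.57 / 40.0 = 0.1893 mol
Temperature rose, so q_rxn = −|q_surr| = -8.593 kJ
ΔH = q_rxn / n = -45.39 kJ/mol

ΔH = -45.4 kJ/mol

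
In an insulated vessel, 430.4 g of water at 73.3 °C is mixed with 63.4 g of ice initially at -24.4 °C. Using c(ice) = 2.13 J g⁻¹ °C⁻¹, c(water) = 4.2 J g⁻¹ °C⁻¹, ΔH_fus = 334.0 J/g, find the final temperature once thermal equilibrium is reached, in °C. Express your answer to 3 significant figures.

T_f = 52.1 °C

Heat to bring ice to 0 °C and melt it: q₁ = 63.4×2.13×24.4 + 63.4×334.0 = 24471 J
Heat the water can supply cooling to 0 °C: 430.4×4.2×73.3 = 132503 J > q₁, so all ice melts.
Energy balance: 430.4×4.2×(73.3 − T) = 24471 + 63.4×4.2×(T − 0)
1807.68(73.3 − T) = 24471 + 266.28 T
132503 − 24471 = 2073.96 T
T = 108032 / 2073.96 = 52.09 °C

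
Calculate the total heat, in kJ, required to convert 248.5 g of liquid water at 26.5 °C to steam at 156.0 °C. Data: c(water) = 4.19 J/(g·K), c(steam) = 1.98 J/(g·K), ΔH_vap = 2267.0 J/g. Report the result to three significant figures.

q1 (heat water 26.5→100.0 °C): 248.5 × 4.19 × 73.5 = 76529 J
q2 (vaporize at 100 °C): 248.5 × 2267.0 = 563350 J
q3 (heat steam 100.0→156.0 °C): 248.5 × 1.98 × 56.0 = 27554 J
Total: 76529 + 563350 + 27554 = 667433 J = 667 kJ

q = 667 kJ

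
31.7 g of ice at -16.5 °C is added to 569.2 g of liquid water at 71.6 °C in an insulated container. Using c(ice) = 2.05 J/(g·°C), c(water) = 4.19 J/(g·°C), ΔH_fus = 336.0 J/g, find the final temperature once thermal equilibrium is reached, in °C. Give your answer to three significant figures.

T_f = 63.2 °C

Heat to bring ice to 0 °C and melt it: q₁ = 31.7×2.05×16.5 + 31.7×336.0 = 11723 J
Heat the water can supply cooling to 0 °C: 569.2×4.19×71.6 = 170762 J > q₁, so all ice melts.
Energy balance: 569.2×4.19×(71.6 − T) = 11723 + 31.7×4.19×(T − 0)
2384.948(71.6 − T) = 11723 + 132.823 T
170762 − 11723 = 2517.771 T
T = 159039 / 2517.771 = 63.17 °C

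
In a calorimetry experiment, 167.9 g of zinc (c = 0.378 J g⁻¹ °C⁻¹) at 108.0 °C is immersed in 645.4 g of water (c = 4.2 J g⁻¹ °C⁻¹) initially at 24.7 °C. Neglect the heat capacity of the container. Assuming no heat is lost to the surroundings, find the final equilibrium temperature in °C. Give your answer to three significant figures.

Heat lost by zinc = heat gained by water.
(167.9)(0.378)(108.0 − T) = (645.4)(4.2)(T − 24.7)
63.4662 (108.0 − T) = 2710.68 (T − 24.7)
6854.3 − 63.4662 T = 2710.68 T − 66954
73808.3 = 2774.1462 T
T = 26.61 °C

T_f = 26.6 °C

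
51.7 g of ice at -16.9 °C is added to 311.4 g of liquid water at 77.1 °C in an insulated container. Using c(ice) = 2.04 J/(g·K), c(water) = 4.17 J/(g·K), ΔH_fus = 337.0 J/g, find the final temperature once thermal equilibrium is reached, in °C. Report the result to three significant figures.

Heat to bring ice to 0 °C and melt it: q₁ = 51.7×2.04×16.9 + 51.7×337.0 = 19205 J
Heat the water can supply cooling to 0 °C: 311.4×4.17×77.1 = 100117 J > q₁, so all ice melts.
Energy balance: 311.4×4.17×(77.1 − T) = 19205 + 51.7×4.17×(T − 0)
1298.538(77.1 − T) = 19205 + 215.589 T
100117 − 19205 = 1514.127 T
T = 80912 / 1514.127 = 53.44 °C

T_f = 53.4 °C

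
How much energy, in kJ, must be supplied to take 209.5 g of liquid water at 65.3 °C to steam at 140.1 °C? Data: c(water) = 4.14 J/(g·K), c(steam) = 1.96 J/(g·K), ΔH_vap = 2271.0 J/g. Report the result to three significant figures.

q1 (heat water 65.3→100.0 °C): 209.5 × 4.14 × 34.7 = 30096 J
q2 (vaporize at 100 °C): 209.5 × 2271.0 = 475775 J
q3 (heat steam 100.0→140.1 °C): 209.5 × 1.96 × 40.1 = 16466 J
Total: 30096 + 475775 + 16466 = 522337 J = 522 kJ

q = 522 kJ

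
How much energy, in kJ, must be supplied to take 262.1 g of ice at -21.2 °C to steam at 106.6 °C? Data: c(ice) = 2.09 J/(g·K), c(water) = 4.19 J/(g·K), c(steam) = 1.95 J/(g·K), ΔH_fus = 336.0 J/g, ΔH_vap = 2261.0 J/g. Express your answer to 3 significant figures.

q1 (heat ice -21.2→0.0 °C): 262.1 × 2.09 × 21.2 = 11613 J
q2 (melt at 0 °C): 262.1 × 336.0 = 88066 J
q3 (heat water 0.0→100.0 °C): 262.1 × 4.19 × 100.0 = 109820 J
q4 (vaporize at 100 °C): 262.1 × 2261.0 = 592608 J
q5 (heat steam 100.0→106.6 °C): 262.1 × 1.95 × 6.6 = 3373 J
Total: 11613 + 88066 + 109820 + 592608 + 3373 = 805480 J = 805 kJ

q = 805 kJ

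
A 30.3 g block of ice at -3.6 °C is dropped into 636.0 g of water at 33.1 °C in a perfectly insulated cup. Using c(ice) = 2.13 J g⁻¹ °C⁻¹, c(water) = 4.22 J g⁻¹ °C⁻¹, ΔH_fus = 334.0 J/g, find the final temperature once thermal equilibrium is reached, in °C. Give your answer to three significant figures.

T_f = 27.9 °C

Heat to bring ice to 0 °C and melt it: q₁ = 30.3×2.13×3.6 + 30.3×334.0 = 10353 J
Heat the water can supply cooling to 0 °C: 636.0×4.22×33.1 = 88837.8 J > q₁, so all ice melts.
Energy balance: 636.0×4.22×(33.1 − T) = 10353 + 30.3×4.22×(T − 0)
2683.92(33.1 − T) = 10353 + 127.866 T
88837.8 − 10353 = 2811.786 T
T = 78484.8 / 2811.786 = 27.91 °C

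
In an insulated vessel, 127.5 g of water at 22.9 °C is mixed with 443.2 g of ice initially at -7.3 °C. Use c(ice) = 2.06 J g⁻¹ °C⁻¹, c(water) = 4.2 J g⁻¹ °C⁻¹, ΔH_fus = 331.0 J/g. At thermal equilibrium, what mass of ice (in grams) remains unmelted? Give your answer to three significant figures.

Heat to warm all ice to 0 °C: 443.2×2.06×7.3 = 6664.8 J
Heat released by water cooling to 0 °C: 127.5×4.2×22.9 = 12263 J
12263 J < 6664.8 + 443.2×331.0 = 153364.0 J, so not all ice melts; final T = 0 °C.
Heat left for melting: 12263 − 6664.8 = 5598.2 J
Mass melted = 5598.2 / 331.0 = 16.91 g
Ice remaining = 443.2 − 16.91 = 426.29 g

m_ice remaining = 426 g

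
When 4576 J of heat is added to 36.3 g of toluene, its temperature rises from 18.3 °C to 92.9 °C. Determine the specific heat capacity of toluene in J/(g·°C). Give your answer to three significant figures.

c = q / (m ΔT) = 4576 / (36.3 × 74.6)
c = 4576 / 2707.98 = 1.69 J/(g·°C)

c = 1.69 J/(g·°C)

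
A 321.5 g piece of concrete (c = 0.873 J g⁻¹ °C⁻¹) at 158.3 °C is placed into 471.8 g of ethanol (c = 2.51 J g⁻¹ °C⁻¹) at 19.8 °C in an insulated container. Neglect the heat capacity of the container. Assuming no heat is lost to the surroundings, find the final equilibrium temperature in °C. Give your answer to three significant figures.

T_f = 46.3 °C

Heat lost by concrete = heat gained by ethanol.
(321.5)(0.873)(158.3 − T) = (471.8)(2.51)(T − 19.8)
280.6695 (158.3 − T) = 1184.218 (T − 19.8)
44430 − 280.6695 T = 1184.218 T − 23448
67878 = 1464.8875 T
T = 46.34 °C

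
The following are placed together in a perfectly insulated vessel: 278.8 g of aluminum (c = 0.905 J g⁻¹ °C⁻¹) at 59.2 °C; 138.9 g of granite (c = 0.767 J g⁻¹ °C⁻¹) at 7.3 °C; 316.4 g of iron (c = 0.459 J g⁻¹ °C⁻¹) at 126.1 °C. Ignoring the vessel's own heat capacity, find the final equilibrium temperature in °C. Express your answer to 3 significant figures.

Σ mᵢcᵢ(T − Tᵢ) = 0  ⇒  T = Σ mᵢcᵢTᵢ / Σ mᵢcᵢ
Σ mᵢcᵢ = 278.8×0.905 + 138.9×0.767 + 316.4×0.459 = 504.0779
Σ mᵢcᵢTᵢ = 252.314×59.2 + 106.5363×7.3 + 145.2276×126.1 = 34028
T = 34028 / 504.0779 = 67.51 °C

T_f = 67.5 °C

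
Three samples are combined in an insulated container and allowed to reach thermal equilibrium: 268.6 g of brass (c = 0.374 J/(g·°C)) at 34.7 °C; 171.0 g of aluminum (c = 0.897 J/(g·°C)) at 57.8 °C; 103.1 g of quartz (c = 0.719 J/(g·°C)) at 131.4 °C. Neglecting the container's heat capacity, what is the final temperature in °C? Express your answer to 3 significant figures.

T_f = 67.4 °C

Σ mᵢcᵢ(T − Tᵢ) = 0  ⇒  T = Σ mᵢcᵢTᵢ / Σ mᵢcᵢ
Σ mᵢcᵢ = 268.6×0.374 + 171.0×0.897 + 103.1×0.719 = 327.9723
Σ mᵢcᵢTᵢ = 100.4564×34.7 + 153.387×57.8 + 74.1289×131.4 = 22092
T = 22092 / 327.9723 = 67.36 °C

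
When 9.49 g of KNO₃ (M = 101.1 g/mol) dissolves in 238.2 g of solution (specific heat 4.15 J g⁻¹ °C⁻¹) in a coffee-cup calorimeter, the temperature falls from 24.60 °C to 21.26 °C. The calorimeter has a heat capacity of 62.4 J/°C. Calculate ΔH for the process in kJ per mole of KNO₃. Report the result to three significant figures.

|ΔT| = |21.26 − 24.60| = 3.34 °C
|q_surr| = (238.2 × 4.15 + 62.4) × 3.34 = 1050.93 × 3.34 = 3510 J
n(KNO₃) = 9.49 / 101.1 = 0.09387 mol
Temperature fell, so q_rxn = +|q_surr| = 3.510 kJ
ΔH = q_rxn / n = 37.39 kJ/mol

ΔH = 37.4 kJ/mol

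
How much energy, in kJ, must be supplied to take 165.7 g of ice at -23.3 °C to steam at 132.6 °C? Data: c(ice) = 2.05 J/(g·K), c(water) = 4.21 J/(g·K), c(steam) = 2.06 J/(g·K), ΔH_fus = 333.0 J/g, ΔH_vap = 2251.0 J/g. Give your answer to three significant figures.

q = 517 kJ

q1 (heat ice -23.3→0.0 °C): 165.7 × 2.05 × 23.3 = 7915 J
q2 (melt at 0 °C): 165.7 × 333.0 = 55178 J
q3 (heat water 0.0→100.0 °C): 165.7 × 4.21 × 100.0 = 69760 J
q4 (vaporize at 100 °C): 165.7 × 2251.0 = 372991 J
q5 (heat steam 100.0→132.6 °C): 165.7 × 2.06 × 32.6 = 11128 J
Total: 7915 + 55178 + 69760 + 372991 + 11128 = 516972 J = 517 kJ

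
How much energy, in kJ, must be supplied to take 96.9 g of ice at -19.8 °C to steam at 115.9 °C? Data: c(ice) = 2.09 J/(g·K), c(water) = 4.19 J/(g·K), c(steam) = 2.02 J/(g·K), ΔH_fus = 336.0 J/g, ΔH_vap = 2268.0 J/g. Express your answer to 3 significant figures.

q = 300 kJ

q1 (heat ice -19.8→0.0 °C): 96.9 × 2.09 × 19.8 = 4010 J
q2 (melt at 0 °C): 96.9 × 336.0 = 32558 J
q3 (heat water 0.0→100.0 °C): 96.9 × 4.19 × 100.0 = 40601 J
q4 (vaporize at 100 °C): 96.9 × 2268.0 = 219769 J
q5 (heat steam 100.0→115.9 °C): 96.9 × 2.02 × 15.9 = 3112 J
Total: 4010 + 32558 + 40601 + 219769 + 3112 = 300050 J = 300 kJ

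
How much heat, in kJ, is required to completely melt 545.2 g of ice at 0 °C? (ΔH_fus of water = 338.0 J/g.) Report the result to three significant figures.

q = 184 kJ

q = m × ΔH_fus = 545.2 × 338.0 = 184300 J = 184 kJ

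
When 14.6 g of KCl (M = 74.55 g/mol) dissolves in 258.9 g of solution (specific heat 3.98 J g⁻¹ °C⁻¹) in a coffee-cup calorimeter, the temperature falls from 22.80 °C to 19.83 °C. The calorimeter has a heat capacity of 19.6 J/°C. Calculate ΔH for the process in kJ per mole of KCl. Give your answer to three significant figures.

|ΔT| = |19.83 − 22.80| = 2.97 °C
|q_surr| = (258.9 × 3.98 + 19.6) × 2.97 = 1050.022 × 2.97 = 3119 J
n(KCl) = 14.6 / 74.55 = 0.1958 mol
Temperature fell, so q_rxn = +|q_surr| = 3.119 kJ
ΔH = q_rxn / n = 15.93 kJ/mol

ΔH = 15.9 kJ/mol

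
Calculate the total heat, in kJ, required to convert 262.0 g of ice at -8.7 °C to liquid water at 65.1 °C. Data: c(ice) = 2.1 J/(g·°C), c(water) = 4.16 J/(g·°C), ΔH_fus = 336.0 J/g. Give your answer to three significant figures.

q = 164 kJ

q1 (heat ice -8.7→0.0 °C): 262.0 × 2.1 × 8.7 = 4787 J
q2 (melt at 0 °C): 262.0 × 336.0 = 88032 J
q3 (heat water 0.0→65.1 °C): 262.0 × 4.16 × 65.1 = 70954 J
Total: 4787 + 88032 + 70954 = 163773 J = 164 kJ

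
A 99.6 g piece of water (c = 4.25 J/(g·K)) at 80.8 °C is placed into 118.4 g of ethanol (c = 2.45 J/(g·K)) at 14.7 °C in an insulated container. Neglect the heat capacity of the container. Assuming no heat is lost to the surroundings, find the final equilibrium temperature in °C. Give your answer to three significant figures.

T_f = 53.9 °C

Heat lost by water = heat gained by ethanol.
(99.6)(4.25)(80.8 − T) = (118.4)(2.45)(T − 14.7)
423.3 (80.8 − T) = 290.08 (T − 14.7)
34203 − 423.3 T = 290.08 T − 4264.2
38467.2 = 713.38 T
T = 53.92 °C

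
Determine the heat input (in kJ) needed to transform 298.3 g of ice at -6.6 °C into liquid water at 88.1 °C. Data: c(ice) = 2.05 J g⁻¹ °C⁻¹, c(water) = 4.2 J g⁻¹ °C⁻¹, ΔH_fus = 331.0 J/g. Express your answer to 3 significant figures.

q1 (heat ice -6.6→0.0 °C): 298.3 × 2.05 × 6.6 = 4036 J
q2 (melt at 0 °C): 298.3 × 331.0 = 98737 J
q3 (heat water 0.0→88.1 °C): 298.3 × 4.2 × 88.1 = 110377 J
Total: 4036 + 98737 + 110377 = 213150 J = 213 kJ

q = 213 kJ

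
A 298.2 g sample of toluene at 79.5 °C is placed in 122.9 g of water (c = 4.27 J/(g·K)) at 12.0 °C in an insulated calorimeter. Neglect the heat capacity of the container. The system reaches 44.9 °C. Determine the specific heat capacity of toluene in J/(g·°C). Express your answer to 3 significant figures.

q_gained = (122.9 × 4.27) × (44.9 − 12.0) = 17270 J
q_lost = 298.2 × c × (79.5 − 44.9) = 10317.72 c
Set equal: c = 17270 / 10317.72 = 1.67 J/(g·°C)

c = 1.67 J/(g·°C)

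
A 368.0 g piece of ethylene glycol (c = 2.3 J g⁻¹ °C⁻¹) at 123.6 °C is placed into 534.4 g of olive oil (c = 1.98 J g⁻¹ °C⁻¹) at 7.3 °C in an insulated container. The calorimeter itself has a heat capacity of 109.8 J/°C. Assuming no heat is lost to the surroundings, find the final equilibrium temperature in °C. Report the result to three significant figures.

Heat lost by ethylene glycol = heat gained by olive oil + calorimeter.
(368.0)(2.3)(123.6 − T) = [(534.4)(1.98) + 109.8](T − 7.3)
846.4 (123.6 − T) = 1167.912 (T − 7.3)
104620 − 846.4 T = 1167.912 T − 8525.8
113145.8 = 2014.312 T
T = 56.17 °C

T_f = 56.2 °C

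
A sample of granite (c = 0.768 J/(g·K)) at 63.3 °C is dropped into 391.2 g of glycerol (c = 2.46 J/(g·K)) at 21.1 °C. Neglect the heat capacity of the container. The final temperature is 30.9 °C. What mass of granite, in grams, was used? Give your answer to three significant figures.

q_gained = (391.2 × 2.46) × (30.9 − 21.1) = 9431 J
q_lost = m × 0.768 × (63.3 − 30.9) = 24.8832 m
m = 9431 / 24.8832 = 379 g

m = 379 g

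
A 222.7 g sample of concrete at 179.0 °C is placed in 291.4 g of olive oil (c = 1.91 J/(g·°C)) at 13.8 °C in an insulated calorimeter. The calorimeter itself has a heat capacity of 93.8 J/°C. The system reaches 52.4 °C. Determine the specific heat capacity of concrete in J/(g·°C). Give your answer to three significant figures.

c = 0.890 J/(g·°C)

q_gained = (291.4 × 1.91 + 93.8) × (52.4 − 13.8) = 25100 J
q_lost = 222.7 × c × (179.0 − 52.4) = 28193.82 c
Set equal: c = 25100 / 28193.82 = 0.890 J/(g·°C)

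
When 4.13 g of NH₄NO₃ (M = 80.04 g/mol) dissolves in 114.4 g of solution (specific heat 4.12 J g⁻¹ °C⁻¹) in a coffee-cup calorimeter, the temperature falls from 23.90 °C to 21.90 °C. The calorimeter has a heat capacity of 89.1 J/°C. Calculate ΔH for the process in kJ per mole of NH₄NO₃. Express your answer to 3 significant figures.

|ΔT| = |21.90 − 23.90| = 2.00 °C
|q_surr| = (114.4 × 4.12 + 89.1) × 2.00 = 560.428 × 2.00 = 1121 J
n(NH₄NO₃) = 4.13 / 80.04 = 0.05160 mol
Temperature fell, so q_rxn = +|q_surr| = 1.121 kJ
ΔH = q_rxn / n = 21.72 kJ/mol

ΔH = 21.7 kJ/mol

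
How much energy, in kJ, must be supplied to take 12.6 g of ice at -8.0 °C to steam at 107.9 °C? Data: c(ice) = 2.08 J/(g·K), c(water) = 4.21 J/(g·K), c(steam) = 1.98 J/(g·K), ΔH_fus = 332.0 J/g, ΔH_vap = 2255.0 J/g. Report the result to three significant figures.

q = 38.3 kJ

q1 (heat ice -8.0→0.0 °C): 12.6 × 2.08 × 8.0 = 210 J
q2 (melt at 0 °C): 12.6 × 332.0 = 4183 J
q3 (heat water 0.0→100.0 °C): 12.6 × 4.21 × 100.0 = 5305 J
q4 (vaporize at 100 °C): 12.6 × 2255.0 = 28413 J
q5 (heat steam 100.0→107.9 °C): 12.6 × 1.98 × 7.9 = 197 J
Total: 210 + 4183 + 5305 + 28413 + 197 = 38308 J = 38.3 kJ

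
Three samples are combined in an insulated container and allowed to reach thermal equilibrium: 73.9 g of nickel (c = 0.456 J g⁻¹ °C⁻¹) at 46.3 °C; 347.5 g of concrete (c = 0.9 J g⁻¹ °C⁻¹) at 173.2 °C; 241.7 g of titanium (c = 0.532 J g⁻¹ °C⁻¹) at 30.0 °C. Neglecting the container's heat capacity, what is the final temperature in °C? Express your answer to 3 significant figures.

T_f = 125 °C

Σ mᵢcᵢ(T − Tᵢ) = 0  ⇒  T = Σ mᵢcᵢTᵢ / Σ mᵢcᵢ
Σ mᵢcᵢ = 73.9×0.456 + 347.5×0.9 + 241.7×0.532 = 475.0328
Σ mᵢcᵢTᵢ = 33.6984×46.3 + 312.75×173.2 + 128.5844×30.0 = 59586
T = 59586 / 475.0328 = 125.4 °C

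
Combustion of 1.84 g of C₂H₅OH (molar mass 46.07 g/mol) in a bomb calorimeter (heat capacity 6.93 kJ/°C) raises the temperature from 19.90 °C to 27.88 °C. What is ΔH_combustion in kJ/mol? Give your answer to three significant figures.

ΔH = -1380 kJ/mol

ΔT = 27.88 − 19.90 = 7.98 °C
q_cal = C_cal × ΔT = 6.93 × 7.98 = 55.3014 kJ
n = 1.84 / 46.07 = 0.03994 mol
q_rxn = −q_cal = -55.3014 kJ
ΔH = -55.3014 / 0.03994 = -1384.6 kJ/mol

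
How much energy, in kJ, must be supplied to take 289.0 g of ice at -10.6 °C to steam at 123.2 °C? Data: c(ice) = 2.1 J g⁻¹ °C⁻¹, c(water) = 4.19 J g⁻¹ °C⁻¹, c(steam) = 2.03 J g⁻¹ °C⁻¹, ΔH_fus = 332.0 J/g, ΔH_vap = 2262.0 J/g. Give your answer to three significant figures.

q = 891 kJ

q1 (heat ice -10.6→0.0 °C): 289.0 × 2.1 × 10.6 = 6433 J
q2 (melt at 0 °C): 289.0 × 332.0 = 95948 J
q3 (heat water 0.0→100.0 °C): 289.0 × 4.19 × 100.0 = 121091 J
q4 (vaporize at 100 °C): 289.0 × 2262.0 = 653718 J
q5 (heat steam 100.0→123.2 °C): 289.0 × 2.03 × 23.2 = 13611 J
Total: 6433 + 95948 + 121091 + 653718 + 13611 = 890801 J = 891 kJ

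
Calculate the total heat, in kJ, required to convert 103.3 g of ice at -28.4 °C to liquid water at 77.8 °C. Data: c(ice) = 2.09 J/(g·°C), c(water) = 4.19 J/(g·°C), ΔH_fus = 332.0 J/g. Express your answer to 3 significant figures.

q = 74.1 kJ

q1 (heat ice -28.4→0.0 °C): 103.3 × 2.09 × 28.4 = 6131 J
q2 (melt at 0 °C): 103.3 × 332.0 = 34296 J
q3 (heat water 0.0→77.8 °C): 103.3 × 4.19 × 77.8 = 33674 J
Total: 6131 + 34296 + 33674 = 74101 J = 74.1 kJ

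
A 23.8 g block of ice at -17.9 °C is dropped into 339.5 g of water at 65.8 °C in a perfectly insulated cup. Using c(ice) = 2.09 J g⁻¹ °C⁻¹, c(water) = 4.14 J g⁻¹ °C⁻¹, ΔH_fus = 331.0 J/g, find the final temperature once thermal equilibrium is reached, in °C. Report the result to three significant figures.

T_f = 55.7 °C

Heat to bring ice to 0 °C and melt it: q₁ = 23.8×2.09×17.9 + 23.8×331.0 = 8768.2 J
Heat the water can supply cooling to 0 °C: 339.5×4.14×65.8 = 92483.9 J > q₁, so all ice melts.
Energy balance: 339.5×4.14×(65.8 − T) = 8768.2 + 23.8×4.14×(T − 0)
1405.53(65.8 − T) = 8768.2 + 98.532 T
92483.9 − 8768.2 = 1504.062 T
T = 83715.7 / 1504.062 = 55.66 °C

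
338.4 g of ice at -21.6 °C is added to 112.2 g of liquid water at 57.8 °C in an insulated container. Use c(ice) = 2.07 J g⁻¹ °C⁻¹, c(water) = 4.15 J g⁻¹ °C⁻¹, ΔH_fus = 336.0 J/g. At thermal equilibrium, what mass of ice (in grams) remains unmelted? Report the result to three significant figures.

Heat to warm all ice to 0 °C: 338.4×2.07×21.6 = 15131 J
Heat released by water cooling to 0 °C: 112.2×4.15×57.8 = 26913 J
26913 J < 15131 + 338.4×336.0 = 128833.4 J, so not all ice melts; final T = 0 °C.
Heat left for melting: 26913 − 15131 = 11782 J
Mass melted = 11782 / 336.0 = 35.07 g
Ice remaining = 338.4 − 35.07 = 303.33 g

m_ice remaining = 303 g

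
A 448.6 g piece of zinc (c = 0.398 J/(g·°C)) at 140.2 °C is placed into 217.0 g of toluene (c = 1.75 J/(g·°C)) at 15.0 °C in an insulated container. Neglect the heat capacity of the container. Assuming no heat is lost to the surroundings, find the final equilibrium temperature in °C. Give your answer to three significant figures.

Heat lost by zinc = heat gained by toluene.
(448.6)(0.398)(140.2 − T) = (217.0)(1.75)(T − 15.0)
178.5428 (140.2 − T) = 379.75 (T − 15.0)
25032 − 178.5428 T = 379.75 T − 5696.3
30728.3 = 558.2928 T
T = 55.04 °C

T_f = 55.0 °C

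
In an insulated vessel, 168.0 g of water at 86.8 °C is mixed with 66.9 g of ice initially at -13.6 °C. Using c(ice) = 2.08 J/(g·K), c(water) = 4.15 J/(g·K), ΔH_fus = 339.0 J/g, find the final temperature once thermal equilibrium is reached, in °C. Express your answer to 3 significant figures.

Heat to bring ice to 0 °C and melt it: q₁ = 66.9×2.08×13.6 + 66.9×339.0 = 24572 J
Heat the water can supply cooling to 0 °C: 168.0×4.15×86.8 = 60517.0 J > q₁, so all ice melts.
Energy balance: 168.0×4.15×(86.8 − T) = 24572 + 66.9×4.15×(T − 0)
697.2(86.8 − T) = 24572 + 277.635 T
60517.0 − 24572 = 974.835 T
T = 35945.0 / 974.835 = 36.87 °C

T_f = 36.9 °C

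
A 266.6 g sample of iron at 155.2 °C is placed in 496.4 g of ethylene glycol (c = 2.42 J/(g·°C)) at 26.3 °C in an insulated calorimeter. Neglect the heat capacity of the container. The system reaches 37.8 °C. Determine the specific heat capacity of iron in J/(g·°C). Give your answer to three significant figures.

c = 0.441 J/(g·°C)

q_gained = (496.4 × 2.42) × (37.8 − 26.3) = 13810 J
q_lost = 266.6 × c × (155.2 − 37.8) = 31298.84 c
Set equal: c = 13810 / 31298.84 = 0.441 J/(g·°C)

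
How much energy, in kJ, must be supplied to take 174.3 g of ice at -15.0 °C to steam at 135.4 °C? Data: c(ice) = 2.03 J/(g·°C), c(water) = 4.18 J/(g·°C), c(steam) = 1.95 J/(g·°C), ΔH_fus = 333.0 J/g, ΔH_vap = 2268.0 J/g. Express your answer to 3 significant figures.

q = 544 kJ

q1 (heat ice -15.0→0.0 °C): 174.3 × 2.03 × 15.0 = 5307 J
q2 (melt at 0 °C): 174.3 × 333.0 = 58042 J
q3 (heat water 0.0→100.0 °C): 174.3 × 4.18 × 100.0 = 72857 J
q4 (vaporize at 100 °C): 174.3 × 2268.0 = 395312 J
q5 (heat steam 100.0→135.4 °C): 174.3 × 1.95 × 35.4 = 12032 J
Total: 5307 + 58042 + 72857 + 395312 + 12032 = 543550 J = 544 kJ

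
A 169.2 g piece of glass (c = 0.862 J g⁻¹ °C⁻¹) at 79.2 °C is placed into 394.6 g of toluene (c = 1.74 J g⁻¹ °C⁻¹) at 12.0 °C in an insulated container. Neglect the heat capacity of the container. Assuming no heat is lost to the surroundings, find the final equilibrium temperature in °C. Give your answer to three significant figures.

T_f = 23.8 °C

Heat lost by glass = heat gained by toluene.
(169.2)(0.862)(79.2 − T) = (394.6)(1.74)(T − 12.0)
145.8504 (79.2 − T) = 686.604 (T − 12.0)
11551 − 145.8504 T = 686.604 T − 8239.2
19790.2 = 832.4544 T
T = 23.77 °C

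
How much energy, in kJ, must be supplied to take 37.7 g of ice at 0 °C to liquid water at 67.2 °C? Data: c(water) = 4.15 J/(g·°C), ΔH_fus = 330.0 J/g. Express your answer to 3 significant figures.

q = 23.0 kJ

q1 (melt at 0 °C): 37.7 × 330.0 = 12441 J
q2 (heat water 0.0→67.2 °C): 37.7 × 4.15 × 67.2 = 10514 J
Total: 12441 + 10514 = 22955 J = 23.0 kJ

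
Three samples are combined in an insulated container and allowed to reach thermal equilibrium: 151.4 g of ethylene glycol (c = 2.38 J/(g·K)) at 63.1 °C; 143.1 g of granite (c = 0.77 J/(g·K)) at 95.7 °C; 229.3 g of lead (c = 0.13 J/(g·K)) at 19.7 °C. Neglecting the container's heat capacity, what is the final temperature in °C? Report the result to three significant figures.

T_f = 67.7 °C

Σ mᵢcᵢ(T − Tᵢ) = 0  ⇒  T = Σ mᵢcᵢTᵢ / Σ mᵢcᵢ
Σ mᵢcᵢ = 151.4×2.38 + 143.1×0.77 + 229.3×0.13 = 500.328
Σ mᵢcᵢTᵢ = 360.332×63.1 + 110.187×95.7 + 29.809×19.7 = 33869
T = 33869 / 500.328 = 67.69 °C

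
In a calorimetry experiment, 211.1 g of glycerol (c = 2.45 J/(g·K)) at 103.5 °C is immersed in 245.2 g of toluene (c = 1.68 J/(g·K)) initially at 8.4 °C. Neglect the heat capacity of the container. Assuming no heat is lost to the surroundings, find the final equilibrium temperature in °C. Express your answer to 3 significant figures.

Heat lost by glycerol = heat gained by toluene.
(211.1)(2.45)(103.5 − T) = (245.2)(1.68)(T − 8.4)
517.195 (103.5 − T) = 411.936 (T − 8.4)
53530 − 517.195 T = 411.936 T − 3460.3
56990.3 = 929.131 T
T = 61.34 °C

T_f = 61.3 °C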